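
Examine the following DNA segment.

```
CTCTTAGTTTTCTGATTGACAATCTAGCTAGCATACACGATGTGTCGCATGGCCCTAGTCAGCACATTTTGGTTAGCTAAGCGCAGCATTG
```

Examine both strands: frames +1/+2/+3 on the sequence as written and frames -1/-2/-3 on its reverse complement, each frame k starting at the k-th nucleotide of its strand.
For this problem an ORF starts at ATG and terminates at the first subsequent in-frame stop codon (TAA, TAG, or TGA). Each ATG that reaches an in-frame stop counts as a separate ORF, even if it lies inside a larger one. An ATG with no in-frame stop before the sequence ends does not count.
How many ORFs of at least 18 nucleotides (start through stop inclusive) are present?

2

Reverse complement (5'→3'): CAATGCTGCGCTTAGCTAACCAAAATGTGCTGACTAGGGCCATGCGACACATCGTGTATGCTAGCTAGATTGTCAATCAGAAAACTAAGAG
Frame +1: CTC TTA GTT TTC TGA TTG ACA ATC TAG CTA GCA TAC ACG ATG TGT CGC ATG GCC CTA GTC AGC ACA TTT TGG TTA GCT AAG CGC AGC ATT — no ATG→stop ORF.
Frame +2: TCT TAG TTT TCT GAT TGA CAA TCT AGC TAG CAT ACA CGA TGT GTC GCA TGG CCC TAG TCA GCA CAT TTT GGT TAG CTA AGC GCA GCA TTG — no ATG→stop ORF.
Frame +3: CTT AGT TTT CTG ATT GAC AAT CTA GCT AGC ATA CAC GAT GTG TCG CAT GGC CCT AGT CAG CAC ATT TTG GTT AGC TAA GCG CAG CAT — no ATG→stop ORF.
Frame -1: CAA TGC TGC GCT TAG CTA ACC AAA ATG TGC TGA CTA GGG CCA TGC GAC ACA TCG TGT ATG CTA GCT AGA TTG TCA ATC AGA AAA CTA AGA — ATG at 25, stop TGA at 31 → 9 nt.
Frame -2: AAT GCT GCG CTT AGC TAA CCA AAA TGT GCT GAC TAG GGC CAT GCG ACA CAT CGT GTA TGC TAG CTA GAT TGT CAA TCA GAA AAC TAA GAG — no ATG→stop ORF.
Frame -3: ATG CTG CGC TTA GCT AAC CAA AAT GTG CTG ACT AGG GCC ATG CGA CAC ATC GTG TAT GCT AGC TAG ATT GTC AAT CAG AAA ACT AAG — ATG at 3, stop TAG at 66 → 66 nt; ATG at 42, stop TAG at 66 → 27 nt.
ORFs ≥ 18 nucleotides: frame -3 3–68 (66 nucleotides), frame -3 42–68 (27 nucleotides). Count = 2.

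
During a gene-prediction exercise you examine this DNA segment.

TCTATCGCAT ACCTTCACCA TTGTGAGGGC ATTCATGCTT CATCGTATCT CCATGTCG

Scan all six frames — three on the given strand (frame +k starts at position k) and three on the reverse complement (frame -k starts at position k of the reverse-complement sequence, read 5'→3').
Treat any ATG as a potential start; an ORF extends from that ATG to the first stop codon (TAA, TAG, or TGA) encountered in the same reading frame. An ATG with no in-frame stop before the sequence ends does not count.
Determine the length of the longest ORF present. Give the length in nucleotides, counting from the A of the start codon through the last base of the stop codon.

42

Reverse complement (5'→3'): CGACATGGAGATACGATGAAGCATGAATGCCCTCACAATGGTGAAGGTATGCGATAGA
Frame +1: TCT ATC GCA TAC CTT CAC CAT TGT GAG GGC ATT CAT GCT TCA TCG TAT CTC CAT GTC — no ATG→stop ORF.
Frame +2: CTA TCG CAT ACC TTC ACC ATT GTG AGG GCA TTC ATG CTT CAT CGT ATC TCC ATG TCG — no ATG→stop ORF.
Frame +3: TAT CGC ATA CCT TCA CCA TTG TGA GGG CAT TCA TGC TTC ATC GTA TCT CCA TGT — no ATG→stop ORF.
Frame -1: CGA CAT GGA GAT ACG ATG AAG CAT GAA TGC CCT CAC AAT GGT GAA GGT ATG CGA TAG — ATG at 16, stop TAG at 55 → 42 nt; ATG at 49, stop TAG at 55 → 9 nt.
Frame -2: GAC ATG GAG ATA CGA TGA AGC ATG AAT GCC CTC ACA ATG GTG AAG GTA TGC GAT AGA — ATG at 5, stop TGA at 17 → 15 nt.
Frame -3: ACA TGG AGA TAC GAT GAA GCA TGA ATG CCC TCA CAA TGG TGA AGG TAT GCG ATA — ATG at 27, stop TGA at 42 → 18 nt.
Longest: frame -1, positions 16–57, 42 nt = 14 codons = 13 aa. → 42 nucleotides.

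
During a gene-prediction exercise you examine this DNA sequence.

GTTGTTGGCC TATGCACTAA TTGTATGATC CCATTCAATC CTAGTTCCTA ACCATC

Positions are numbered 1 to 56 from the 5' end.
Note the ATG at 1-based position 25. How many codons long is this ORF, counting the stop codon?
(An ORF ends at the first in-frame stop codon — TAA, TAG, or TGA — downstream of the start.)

Codons from position 25: ATG (25–27), ATC (28–30), CCA (31–33), TTC (34–36), AAT (37–39), CCT (40–42), AGT (43–45), TCC (46–48), TAA (49–51).
TAA is the first in-frame stop; that's 9 codons including the stop.

9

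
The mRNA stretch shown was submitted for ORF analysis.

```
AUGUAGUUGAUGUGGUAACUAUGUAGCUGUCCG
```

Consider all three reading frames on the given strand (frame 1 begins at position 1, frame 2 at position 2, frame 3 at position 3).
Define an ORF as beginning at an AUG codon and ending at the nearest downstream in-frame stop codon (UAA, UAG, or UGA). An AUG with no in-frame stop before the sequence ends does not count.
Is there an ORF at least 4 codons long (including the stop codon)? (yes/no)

no

Frame 1: AUG UAG UUG AUG UGG UAA CUA UGU AGC UGU CCG — AUG at 1, stop UAG at 4 → 6 nt; AUG at 10, stop UAA at 16 → 9 nt.
Frame 2: UGU AGU UGA UGU GGU AAC UAU GUA GCU GUC — no AUG→stop ORF.
Frame 3: GUA GUU GAU GUG GUA ACU AUG UAG CUG UCC — AUG at 21, stop UAG at 24 → 6 nt.
Largest ORF found is 3 codons < 4, so no.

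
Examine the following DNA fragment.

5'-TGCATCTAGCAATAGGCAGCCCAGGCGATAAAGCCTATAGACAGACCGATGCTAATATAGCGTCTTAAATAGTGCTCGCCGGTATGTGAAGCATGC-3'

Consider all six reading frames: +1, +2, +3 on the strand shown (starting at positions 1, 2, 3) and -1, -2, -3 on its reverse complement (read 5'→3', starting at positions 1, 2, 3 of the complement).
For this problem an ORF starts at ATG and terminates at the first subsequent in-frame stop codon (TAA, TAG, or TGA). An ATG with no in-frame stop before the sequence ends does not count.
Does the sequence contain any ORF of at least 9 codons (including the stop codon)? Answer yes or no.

Reverse complement (5'→3'): GCATGCTTCACATACCGGCGAGCACTATTTAAGACGCTATATTAGCATCGGTCTGTCTATAGGCTTTATCGCCTGGGCTGCCTATTGCTAGATGCA
Frame +1: TGC ATC TAG CAA TAG GCA GCC CAG GCG ATA AAG CCT ATA GAC AGA CCG ATG CTA ATA TAG CGT CTT AAA TAG TGC TCG CCG GTA TGT GAA GCA TGC — ATG at 49, stop TAG at 58 → 12 nt.
Frame +2: GCA TCT AGC AAT AGG CAG CCC AGG CGA TAA AGC CTA TAG ACA GAC CGA TGC TAA TAT AGC GTC TTA AAT AGT GCT CGC CGG TAT GTG AAG CAT — no ATG→stop ORF.
Frame +3: CAT CTA GCA ATA GGC AGC CCA GGC GAT AAA GCC TAT AGA CAG ACC GAT GCT AAT ATA GCG TCT TAA ATA GTG CTC GCC GGT ATG TGA AGC ATG — ATG at 84, stop TGA at 87 → 6 nt.
Frame -1: GCA TGC TTC ACA TAC CGG CGA GCA CTA TTT AAG ACG CTA TAT TAG CAT CGG TCT GTC TAT AGG CTT TAT CGC CTG GGC TGC CTA TTG CTA GAT GCA — no ATG→stop ORF.
Frame -2: CAT GCT TCA CAT ACC GGC GAG CAC TAT TTA AGA CGC TAT ATT AGC ATC GGT CTG TCT ATA GGC TTT ATC GCC TGG GCT GCC TAT TGC TAG ATG — no ATG→stop ORF.
Frame -3: ATG CTT CAC ATA CCG GCG AGC ACT ATT TAA GAC GCT ATA TTA GCA TCG GTC TGT CTA TAG GCT TTA TCG CCT GGG CTG CCT ATT GCT AGA TGC — ATG at 3, stop TAA at 30 → 30 nt.
Frame -3 has an ORF of 10 codons (positions 3–32) ≥ 9, so yes.

yes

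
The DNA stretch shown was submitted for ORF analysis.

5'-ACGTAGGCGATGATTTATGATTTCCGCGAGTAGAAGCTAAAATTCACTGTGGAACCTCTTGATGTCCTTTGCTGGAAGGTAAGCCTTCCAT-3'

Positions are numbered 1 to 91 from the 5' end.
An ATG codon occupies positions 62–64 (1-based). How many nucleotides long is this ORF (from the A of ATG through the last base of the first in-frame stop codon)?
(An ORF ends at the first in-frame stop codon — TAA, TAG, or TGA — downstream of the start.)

Codons from position 62: ATG (62–64), TCC (65–67), TTT (68–70), GCT (71–73), GGA (74–76), AGG (77–79), TAA (80–82).
TAA is the first in-frame stop; ORF spans 62–82, 21 nucleotides.

21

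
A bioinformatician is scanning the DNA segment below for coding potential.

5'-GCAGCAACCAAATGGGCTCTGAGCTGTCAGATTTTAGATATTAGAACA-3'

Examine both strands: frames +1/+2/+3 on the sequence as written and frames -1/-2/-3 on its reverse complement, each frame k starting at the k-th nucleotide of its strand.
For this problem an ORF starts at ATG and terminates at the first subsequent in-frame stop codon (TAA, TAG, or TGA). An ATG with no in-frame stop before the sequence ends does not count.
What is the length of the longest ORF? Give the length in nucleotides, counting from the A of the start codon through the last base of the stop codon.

33

Reverse complement (5'→3'): TGTTCTAATATCTAAAATCTGACAGCTCAGAGCCCATTTGGTTGCTGC
Frame +1: GCA GCA ACC AAA TGG GCT CTG AGC TGT CAG ATT TTA GAT ATT AGA ACA — no ATG→stop ORF.
Frame +2: CAG CAA CCA AAT GGG CTC TGA GCT GTC AGA TTT TAG ATA TTA GAA — no ATG→stop ORF.
Frame +3: AGC AAC CAA ATG GGC TCT GAG CTG TCA GAT TTT AGA TAT TAG AAC — ATG at 12, stop TAG at 42 → 33 nt.
Frame -1: TGT TCT AAT ATC TAA AAT CTG ACA GCT CAG AGC CCA TTT GGT TGC TGC — no ATG→stop ORF.
Frame -2: GTT CTA ATA TCT AAA ATC TGA CAG CTC AGA GCC CAT TTG GTT GCT — no ATG→stop ORF.
Frame -3: TTC TAA TAT CTA AAA TCT GAC AGC TCA GAG CCC ATT TGG TTG CTG — no ATG→stop ORF.
Longest: frame +3, positions 12–44, 33 nt = 11 codons = 10 aa. → 33 nucleotides.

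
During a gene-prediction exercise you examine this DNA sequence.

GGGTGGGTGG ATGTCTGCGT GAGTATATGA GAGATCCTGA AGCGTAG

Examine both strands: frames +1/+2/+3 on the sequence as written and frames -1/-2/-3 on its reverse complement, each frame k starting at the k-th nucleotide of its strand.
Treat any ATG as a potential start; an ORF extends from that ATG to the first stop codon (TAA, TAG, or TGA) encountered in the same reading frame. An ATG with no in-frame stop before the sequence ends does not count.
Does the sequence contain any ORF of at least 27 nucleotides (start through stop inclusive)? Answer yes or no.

no

Reverse complement (5'→3'): CTACGCTTCAGGATCTCTCATATACTCACGCAGACATCCACCCACCC
Frame +1: GGG TGG GTG GAT GTC TGC GTG AGT ATA TGA GAG ATC CTG AAG CGT — no ATG→stop ORF.
Frame +2: GGT GGG TGG ATG TCT GCG TGA GTA TAT GAG AGA TCC TGA AGC GTA — ATG at 11, stop TGA at 20 → 12 nt.
Frame +3: GTG GGT GGA TGT CTG CGT GAG TAT ATG AGA GAT CCT GAA GCG TAG — ATG at 27, stop TAG at 45 → 21 nt.
Frame -1: CTA CGC TTC AGG ATC TCT CAT ATA CTC ACG CAG ACA TCC ACC CAC — no ATG→stop ORF.
Frame -2: TAC GCT TCA GGA TCT CTC ATA TAC TCA CGC AGA CAT CCA CCC ACC — no ATG→stop ORF.
Frame -3: ACG CTT CAG GAT CTC TCA TAT ACT CAC GCA GAC ATC CAC CCA CCC — no ATG→stop ORF.
Largest ORF found is 21 nucleotides < 27, so no.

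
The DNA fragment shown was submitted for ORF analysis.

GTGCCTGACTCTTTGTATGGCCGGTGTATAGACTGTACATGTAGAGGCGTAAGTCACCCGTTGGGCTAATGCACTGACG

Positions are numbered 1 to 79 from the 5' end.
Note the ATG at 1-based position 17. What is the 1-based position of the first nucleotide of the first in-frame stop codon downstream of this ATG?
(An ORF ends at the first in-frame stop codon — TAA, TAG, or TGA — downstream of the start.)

29

Codons from position 17: ATG (17–19), GCC (20–22), GGT (23–25), GTA (26–28), TAG (29–31).
TAG is a stop codon; it begins at position 29.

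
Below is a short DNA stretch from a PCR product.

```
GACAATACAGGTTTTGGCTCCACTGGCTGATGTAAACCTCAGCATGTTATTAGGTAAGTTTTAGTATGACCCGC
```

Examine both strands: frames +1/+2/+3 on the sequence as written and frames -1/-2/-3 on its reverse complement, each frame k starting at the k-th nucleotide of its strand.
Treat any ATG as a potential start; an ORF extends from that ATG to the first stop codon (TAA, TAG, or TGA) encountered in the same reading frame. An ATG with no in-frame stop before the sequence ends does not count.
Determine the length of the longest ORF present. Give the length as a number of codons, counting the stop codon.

7

Reverse complement (5'→3'): GCGGGTCATACTAAAACTTACCTAATAACATGCTGAGGTTTACATCAGCCAGTGGAGCCAAAACCTGTATTGTC
Frame +1: GAC AAT ACA GGT TTT GGC TCC ACT GGC TGA TGT AAA CCT CAG CAT GTT ATT AGG TAA GTT TTA GTA TGA CCC — no ATG→stop ORF.
Frame +2: ACA ATA CAG GTT TTG GCT CCA CTG GCT GAT GTA AAC CTC AGC ATG TTA TTA GGT AAG TTT TAG TAT GAC CCG — ATG at 44, stop TAG at 62 → 21 nt.
Frame +3: CAA TAC AGG TTT TGG CTC CAC TGG CTG ATG TAA ACC TCA GCA TGT TAT TAG GTA AGT TTT AGT ATG ACC CGC — ATG at 30, stop TAA at 33 → 6 nt.
Frame -1: GCG GGT CAT ACT AAA ACT TAC CTA ATA ACA TGC TGA GGT TTA CAT CAG CCA GTG GAG CCA AAA CCT GTA TTG — no ATG→stop ORF.
Frame -2: CGG GTC ATA CTA AAA CTT ACC TAA TAA CAT GCT GAG GTT TAC ATC AGC CAG TGG AGC CAA AAC CTG TAT TGT — no ATG→stop ORF.
Frame -3: GGG TCA TAC TAA AAC TTA CCT AAT AAC ATG CTG AGG TTT ACA TCA GCC AGT GGA GCC AAA ACC TGT ATT GTC — no ATG→stop ORF.
Longest: frame +2, positions 44–64, 21 nt = 7 codons = 6 aa. → 7 codons.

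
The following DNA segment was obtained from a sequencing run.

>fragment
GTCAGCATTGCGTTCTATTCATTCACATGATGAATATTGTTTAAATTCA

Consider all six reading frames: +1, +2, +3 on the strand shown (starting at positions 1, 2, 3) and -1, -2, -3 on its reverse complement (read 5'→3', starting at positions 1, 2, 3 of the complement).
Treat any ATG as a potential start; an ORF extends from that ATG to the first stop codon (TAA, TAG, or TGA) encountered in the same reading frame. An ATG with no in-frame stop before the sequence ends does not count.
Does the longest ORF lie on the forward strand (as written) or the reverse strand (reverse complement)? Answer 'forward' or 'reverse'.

reverse

Reverse complement (5'→3'): TGAATTTAAACAATATTCATCATGTGAATGAATAGAACGCAATGCTGAC
Frame +1: GTC AGC ATT GCG TTC TAT TCA TTC ACA TGA TGA ATA TTG TTT AAA TTC — no ATG→stop ORF.
Frame +2: TCA GCA TTG CGT TCT ATT CAT TCA CAT GAT GAA TAT TGT TTA AAT TCA — no ATG→stop ORF.
Frame +3: CAG CAT TGC GTT CTA TTC ATT CAC ATG ATG AAT ATT GTT TAA ATT — ATG at 27, stop TAA at 42 → 18 nt; ATG at 30, stop TAA at 42 → 15 nt.
Frame -1: TGA ATT TAA ACA ATA TTC ATC ATG TGA ATG AAT AGA ACG CAA TGC TGA — ATG at 22, stop TGA at 25 → 6 nt; ATG at 28, stop TGA at 46 → 21 nt.
Frame -2: GAA TTT AAA CAA TAT TCA TCA TGT GAA TGA ATA GAA CGC AAT GCT GAC — no ATG→stop ORF.
Frame -3: AAT TTA AAC AAT ATT CAT CAT GTG AAT GAA TAG AAC GCA ATG CTG — no ATG→stop ORF.
Forward-strand max 18 nt; reverse-strand max 21 nt. The reverse strand has the longer ORF.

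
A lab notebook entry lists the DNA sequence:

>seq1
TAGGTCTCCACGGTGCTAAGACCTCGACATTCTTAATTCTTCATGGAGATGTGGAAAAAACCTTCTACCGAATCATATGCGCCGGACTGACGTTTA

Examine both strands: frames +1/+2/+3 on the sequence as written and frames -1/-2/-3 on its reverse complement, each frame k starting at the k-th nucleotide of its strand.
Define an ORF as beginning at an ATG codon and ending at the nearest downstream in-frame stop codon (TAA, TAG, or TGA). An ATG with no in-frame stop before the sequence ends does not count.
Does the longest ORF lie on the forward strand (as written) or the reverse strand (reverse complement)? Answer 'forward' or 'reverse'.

forward

Reverse complement (5'→3'): TAAACGTCAGTCCGGCGCATATGATTCGGTAGAAGGTTTTTTCCACATCTCCATGAAGAATTAAGAATGTCGAGGTCTTAGCACCGTGGAGACCTA
Frame +1: TAG GTC TCC ACG GTG CTA AGA CCT CGA CAT TCT TAA TTC TTC ATG GAG ATG TGG AAA AAA CCT TCT ACC GAA TCA TAT GCG CCG GAC TGA CGT TTA — ATG at 43, stop TGA at 88 → 48 nt; ATG at 49, stop TGA at 88 → 42 nt.
Frame +2: AGG TCT CCA CGG TGC TAA GAC CTC GAC ATT CTT AAT TCT TCA TGG AGA TGT GGA AAA AAC CTT CTA CCG AAT CAT ATG CGC CGG ACT GAC GTT — no ATG→stop ORF.
Frame +3: GGT CTC CAC GGT GCT AAG ACC TCG ACA TTC TTA ATT CTT CAT GGA GAT GTG GAA AAA ACC TTC TAC CGA ATC ATA TGC GCC GGA CTG ACG TTT — no ATG→stop ORF.
Frame -1: TAA ACG TCA GTC CGG CGC ATA TGA TTC GGT AGA AGG TTT TTT CCA CAT CTC CAT GAA GAA TTA AGA ATG TCG AGG TCT TAG CAC CGT GGA GAC CTA — ATG at 67, stop TAG at 79 → 15 nt.
Frame -2: AAA CGT CAG TCC GGC GCA TAT GAT TCG GTA GAA GGT TTT TTC CAC ATC TCC ATG AAG AAT TAA GAA TGT CGA GGT CTT AGC ACC GTG GAG ACC — ATG at 53, stop TAA at 62 → 12 nt.
Frame -3: AAC GTC AGT CCG GCG CAT ATG ATT CGG TAG AAG GTT TTT TCC ACA TCT CCA TGA AGA ATT AAG AAT GTC GAG GTC TTA GCA CCG TGG AGA CCT — ATG at 21, stop TAG at 30 → 12 nt.
Forward-strand max 48 nt; reverse-strand max 15 nt. The forward strand has the longer ORF.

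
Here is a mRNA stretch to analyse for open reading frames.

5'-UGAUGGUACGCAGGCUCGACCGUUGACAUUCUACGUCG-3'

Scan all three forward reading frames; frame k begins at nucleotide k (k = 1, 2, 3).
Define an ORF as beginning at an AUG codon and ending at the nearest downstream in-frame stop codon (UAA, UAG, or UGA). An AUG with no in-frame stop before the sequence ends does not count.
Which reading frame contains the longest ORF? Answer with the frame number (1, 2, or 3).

3

Frame 1: UGA UGG UAC GCA GGC UCG ACC GUU GAC AUU CUA CGU — no AUG→stop ORF.
Frame 2: GAU GGU ACG CAG GCU CGA CCG UUG ACA UUC UAC GUC — no AUG→stop ORF.
Frame 3: AUG GUA CGC AGG CUC GAC CGU UGA CAU UCU ACG UCG — AUG at 3, stop UGA at 24 → 24 nt.
Longest ORF is 24 nt in frame 3 (positions 3–26).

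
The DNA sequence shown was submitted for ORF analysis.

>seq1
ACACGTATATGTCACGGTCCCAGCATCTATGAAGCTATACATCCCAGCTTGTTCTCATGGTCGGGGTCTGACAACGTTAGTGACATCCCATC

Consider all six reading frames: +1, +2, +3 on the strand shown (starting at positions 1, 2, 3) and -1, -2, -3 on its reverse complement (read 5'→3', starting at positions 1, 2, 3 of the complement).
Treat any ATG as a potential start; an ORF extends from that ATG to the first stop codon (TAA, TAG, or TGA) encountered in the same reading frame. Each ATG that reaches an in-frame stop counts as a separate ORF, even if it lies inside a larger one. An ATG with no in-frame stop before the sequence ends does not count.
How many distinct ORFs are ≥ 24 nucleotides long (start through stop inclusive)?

3

Reverse complement (5'→3'): GATGGGATGTCACTAACGTTGTCAGACCCCGACCATGAGAACAAGCTGGGATGTATAGCTTCATAGATGCTGGGACCGTGACATATACGTGT
Frame +1: ACA CGT ATA TGT CAC GGT CCC AGC ATC TAT GAA GCT ATA CAT CCC AGC TTG TTC TCA TGG TCG GGG TCT GAC AAC GTT AGT GAC ATC CCA — no ATG→stop ORF.
Frame +2: CAC GTA TAT GTC ACG GTC CCA GCA TCT ATG AAG CTA TAC ATC CCA GCT TGT TCT CAT GGT CGG GGT CTG ACA ACG TTA GTG ACA TCC CAT — no ATG→stop ORF.
Frame +3: ACG TAT ATG TCA CGG TCC CAG CAT CTA TGA AGC TAT ACA TCC CAG CTT GTT CTC ATG GTC GGG GTC TGA CAA CGT TAG TGA CAT CCC ATC — ATG at 9, stop TGA at 30 → 24 nt; ATG at 57, stop TGA at 69 → 15 nt.
Frame -1: GAT GGG ATG TCA CTA ACG TTG TCA GAC CCC GAC CAT GAG AAC AAG CTG GGA TGT ATA GCT TCA TAG ATG CTG GGA CCG TGA CAT ATA CGT — ATG at 7, stop TAG at 64 → 60 nt; ATG at 67, stop TGA at 79 → 15 nt.
Frame -2: ATG GGA TGT CAC TAA CGT TGT CAG ACC CCG ACC ATG AGA ACA AGC TGG GAT GTA TAG CTT CAT AGA TGC TGG GAC CGT GAC ATA TAC GTG — ATG at 2, stop TAA at 14 → 15 nt; ATG at 35, stop TAG at 56 → 24 nt.
Frame -3: TGG GAT GTC ACT AAC GTT GTC AGA CCC CGA CCA TGA GAA CAA GCT GGG ATG TAT AGC TTC ATA GAT GCT GGG ACC GTG ACA TAT ACG TGT — no ATG→stop ORF.
ORFs ≥ 24 nucleotides: frame +3 9–32 (24 nucleotides), frame -1 7–66 (60 nucleotides), frame -2 35–58 (24 nucleotides). Count = 3.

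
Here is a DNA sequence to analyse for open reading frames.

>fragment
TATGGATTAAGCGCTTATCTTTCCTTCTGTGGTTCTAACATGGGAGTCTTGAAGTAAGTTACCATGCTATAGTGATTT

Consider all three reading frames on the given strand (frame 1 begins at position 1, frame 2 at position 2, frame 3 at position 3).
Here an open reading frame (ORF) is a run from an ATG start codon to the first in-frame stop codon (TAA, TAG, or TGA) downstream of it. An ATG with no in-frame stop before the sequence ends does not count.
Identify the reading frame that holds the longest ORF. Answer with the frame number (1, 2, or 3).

1

Frame 1: TAT GGA TTA AGC GCT TAT CTT TCC TTC TGT GGT TCT AAC ATG GGA GTC TTG AAG TAA GTT ACC ATG CTA TAG TGA TTT — ATG at 40, stop TAA at 55 → 18 nt; ATG at 64, stop TAG at 70 → 9 nt.
Frame 2: ATG GAT TAA GCG CTT ATC TTT CCT TCT GTG GTT CTA ACA TGG GAG TCT TGA AGT AAG TTA CCA TGC TAT AGT GAT — ATG at 2, stop TAA at 8 → 9 nt.
Frame 3: TGG ATT AAG CGC TTA TCT TTC CTT CTG TGG TTC TAA CAT GGG AGT CTT GAA GTA AGT TAC CAT GCT ATA GTG ATT — no ATG→stop ORF.
Longest ORF is 18 nt in frame 1 (positions 40–57).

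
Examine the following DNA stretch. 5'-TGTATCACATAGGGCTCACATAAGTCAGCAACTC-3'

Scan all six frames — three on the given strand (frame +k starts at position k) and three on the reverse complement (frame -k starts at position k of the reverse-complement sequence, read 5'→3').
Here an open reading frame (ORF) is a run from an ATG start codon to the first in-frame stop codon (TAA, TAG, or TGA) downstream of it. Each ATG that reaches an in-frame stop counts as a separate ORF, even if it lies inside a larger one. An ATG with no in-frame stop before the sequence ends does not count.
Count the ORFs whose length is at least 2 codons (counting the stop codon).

Reverse complement (5'→3'): GAGTTGCTGACTTATGTGAGCCCTATGTGATACA
Frame +1: TGT ATC ACA TAG GGC TCA CAT AAG TCA GCA ACT — no ATG→stop ORF.
Frame +2: GTA TCA CAT AGG GCT CAC ATA AGT CAG CAA CTC — no ATG→stop ORF.
Frame +3: TAT CAC ATA GGG CTC ACA TAA GTC AGC AAC — no ATG→stop ORF.
Frame -1: GAG TTG CTG ACT TAT GTG AGC CCT ATG TGA TAC — ATG at 25, stop TGA at 28 → 6 nt.
Frame -2: AGT TGC TGA CTT ATG TGA GCC CTA TGT GAT ACA — ATG at 14, stop TGA at 17 → 6 nt.
Frame -3: GTT GCT GAC TTA TGT GAG CCC TAT GTG ATA — no ATG→stop ORF.
ORFs ≥ 2 codons: frame -1 25–30 (2 codons), frame -2 14–19 (2 codons). Count = 2.

2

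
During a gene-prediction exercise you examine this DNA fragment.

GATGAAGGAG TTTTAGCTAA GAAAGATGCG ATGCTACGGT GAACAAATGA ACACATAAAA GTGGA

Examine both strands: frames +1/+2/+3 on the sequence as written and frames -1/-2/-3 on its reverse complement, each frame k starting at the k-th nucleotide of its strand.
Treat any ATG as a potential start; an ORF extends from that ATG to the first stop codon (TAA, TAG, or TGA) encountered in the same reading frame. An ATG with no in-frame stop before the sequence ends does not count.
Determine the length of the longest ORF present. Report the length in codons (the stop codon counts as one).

11

Reverse complement (5'→3'): TCCACTTTTATGTGTTCATTTGTTCACCGTAGCATCGCATCTTTCTTAGCTAAAACTCCTTCATC
Frame +1: GAT GAA GGA GTT TTA GCT AAG AAA GAT GCG ATG CTA CGG TGA ACA AAT GAA CAC ATA AAA GTG — ATG at 31, stop TGA at 40 → 12 nt.
Frame +2: ATG AAG GAG TTT TAG CTA AGA AAG ATG CGA TGC TAC GGT GAA CAA ATG AAC ACA TAA AAG TGG — ATG at 2, stop TAG at 14 → 15 nt; ATG at 26, stop TAA at 56 → 33 nt; ATG at 47, stop TAA at 56 → 12 nt.
Frame +3: TGA AGG AGT TTT AGC TAA GAA AGA TGC GAT GCT ACG GTG AAC AAA TGA ACA CAT AAA AGT GGA — no ATG→stop ORF.
Frame -1: TCC ACT TTT ATG TGT TCA TTT GTT CAC CGT AGC ATC GCA TCT TTC TTA GCT AAA ACT CCT TCA — no ATG→stop ORF.
Frame -2: CCA CTT TTA TGT GTT CAT TTG TTC ACC GTA GCA TCG CAT CTT TCT TAG CTA AAA CTC CTT CAT — no ATG→stop ORF.
Frame -3: CAC TTT TAT GTG TTC ATT TGT TCA CCG TAG CAT CGC ATC TTT CTT AGC TAA AAC TCC TTC ATC — no ATG→stop ORF.
Longest: frame +2, positions 26–58, 33 nt = 11 codons = 10 aa. → 11 codons.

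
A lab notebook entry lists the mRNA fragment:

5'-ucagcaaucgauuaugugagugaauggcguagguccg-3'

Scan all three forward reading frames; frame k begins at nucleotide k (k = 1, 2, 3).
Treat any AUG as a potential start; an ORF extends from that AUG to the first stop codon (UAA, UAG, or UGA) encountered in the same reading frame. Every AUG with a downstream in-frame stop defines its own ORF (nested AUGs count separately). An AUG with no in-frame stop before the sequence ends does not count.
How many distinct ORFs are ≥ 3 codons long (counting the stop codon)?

1

Frame 1: UCA GCA AUC GAU UAU GUG AGU GAA UGG CGU AGG UCC — no AUG→stop ORF.
Frame 2: CAG CAA UCG AUU AUG UGA GUG AAU GGC GUA GGU CCG — AUG at 14, stop UGA at 17 → 6 nt.
Frame 3: AGC AAU CGA UUA UGU GAG UGA AUG GCG UAG GUC — AUG at 24, stop UAG at 30 → 9 nt.
ORFs ≥ 3 codons: frame 3 24–32 (3 codons). Count = 1.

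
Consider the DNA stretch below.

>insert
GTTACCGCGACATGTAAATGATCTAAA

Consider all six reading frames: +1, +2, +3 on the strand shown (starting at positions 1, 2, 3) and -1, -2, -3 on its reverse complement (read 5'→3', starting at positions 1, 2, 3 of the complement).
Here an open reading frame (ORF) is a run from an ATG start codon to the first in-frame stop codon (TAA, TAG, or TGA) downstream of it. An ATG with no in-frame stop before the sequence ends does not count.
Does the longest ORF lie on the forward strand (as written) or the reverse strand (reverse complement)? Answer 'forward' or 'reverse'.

reverse

Reverse complement (5'→3'): TTTAGATCATTTACATGTCGCGGTAAC
Frame +1: GTT ACC GCG ACA TGT AAA TGA TCT AAA — no ATG→stop ORF.
Frame +2: TTA CCG CGA CAT GTA AAT GAT CTA — no ATG→stop ORF.
Frame +3: TAC CGC GAC ATG TAA ATG ATC TAA — ATG at 12, stop TAA at 15 → 6 nt; ATG at 18, stop TAA at 24 → 9 nt.
Frame -1: TTT AGA TCA TTT ACA TGT CGC GGT AAC — no ATG→stop ORF.
Frame -2: TTA GAT CAT TTA CAT GTC GCG GTA — no ATG→stop ORF.
Frame -3: TAG ATC ATT TAC ATG TCG CGG TAA — ATG at 15, stop TAA at 24 → 12 nt.
Forward-strand max 9 nt; reverse-strand max 12 nt. The reverse strand has the longer ORF.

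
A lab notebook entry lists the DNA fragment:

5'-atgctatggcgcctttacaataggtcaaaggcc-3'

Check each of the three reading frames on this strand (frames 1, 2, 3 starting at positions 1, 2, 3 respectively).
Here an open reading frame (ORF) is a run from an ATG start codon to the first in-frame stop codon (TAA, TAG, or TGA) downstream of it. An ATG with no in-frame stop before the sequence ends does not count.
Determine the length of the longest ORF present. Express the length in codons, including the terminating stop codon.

6

Frame 1: ATG CTA TGG CGC CTT TAC AAT AGG TCA AAG GCC — no ATG→stop ORF.
Frame 2: TGC TAT GGC GCC TTT ACA ATA GGT CAA AGG — no ATG→stop ORF.
Frame 3: GCT ATG GCG CCT TTA CAA TAG GTC AAA GGC — ATG at 6, stop TAG at 21 → 18 nt.
Longest: frame 3, positions 6–23, 18 nt = 6 codons = 5 aa. → 6 codons.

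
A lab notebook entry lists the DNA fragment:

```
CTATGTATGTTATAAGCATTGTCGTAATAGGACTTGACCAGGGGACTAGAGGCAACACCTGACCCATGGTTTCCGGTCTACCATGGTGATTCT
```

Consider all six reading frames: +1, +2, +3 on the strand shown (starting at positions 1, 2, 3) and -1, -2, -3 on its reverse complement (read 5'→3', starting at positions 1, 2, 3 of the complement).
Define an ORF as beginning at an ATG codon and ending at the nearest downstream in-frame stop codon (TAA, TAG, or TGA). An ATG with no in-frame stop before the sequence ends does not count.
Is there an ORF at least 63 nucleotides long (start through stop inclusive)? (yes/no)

no

Reverse complement (5'→3'): AGAATCACCATGGTAGACCGGAAACCATGGGTCAGGTGTTGCCTCTAGTCCCCTGGTCAAGTCCTATTACGACAATGCTTATAACATACATAG
Frame +1: CTA TGT ATG TTA TAA GCA TTG TCG TAA TAG GAC TTG ACC AGG GGA CTA GAG GCA ACA CCT GAC CCA TGG TTT CCG GTC TAC CAT GGT GAT TCT — ATG at 7, stop TAA at 13 → 9 nt.
Frame +2: TAT GTA TGT TAT AAG CAT TGT CGT AAT AGG ACT TGA CCA GGG GAC TAG AGG CAA CAC CTG ACC CAT GGT TTC CGG TCT ACC ATG GTG ATT — no ATG→stop ORF.
Frame +3: ATG TAT GTT ATA AGC ATT GTC GTA ATA GGA CTT GAC CAG GGG ACT AGA GGC AAC ACC TGA CCC ATG GTT TCC GGT CTA CCA TGG TGA TTC — ATG at 3, stop TGA at 60 → 60 nt; ATG at 66, stop TGA at 87 → 24 nt.
Frame -1: AGA ATC ACC ATG GTA GAC CGG AAA CCA TGG GTC AGG TGT TGC CTC TAG TCC CCT GGT CAA GTC CTA TTA CGA CAA TGC TTA TAA CAT ACA TAG — ATG at 10, stop TAG at 46 → 39 nt.
Frame -2: GAA TCA CCA TGG TAG ACC GGA AAC CAT GGG TCA GGT GTT GCC TCT AGT CCC CTG GTC AAG TCC TAT TAC GAC AAT GCT TAT AAC ATA CAT — no ATG→stop ORF.
Frame -3: AAT CAC CAT GGT AGA CCG GAA ACC ATG GGT CAG GTG TTG CCT CTA GTC CCC TGG TCA AGT CCT ATT ACG ACA ATG CTT ATA ACA TAC ATA — no ATG→stop ORF.
Largest ORF found is 60 nucleotides < 63, so no.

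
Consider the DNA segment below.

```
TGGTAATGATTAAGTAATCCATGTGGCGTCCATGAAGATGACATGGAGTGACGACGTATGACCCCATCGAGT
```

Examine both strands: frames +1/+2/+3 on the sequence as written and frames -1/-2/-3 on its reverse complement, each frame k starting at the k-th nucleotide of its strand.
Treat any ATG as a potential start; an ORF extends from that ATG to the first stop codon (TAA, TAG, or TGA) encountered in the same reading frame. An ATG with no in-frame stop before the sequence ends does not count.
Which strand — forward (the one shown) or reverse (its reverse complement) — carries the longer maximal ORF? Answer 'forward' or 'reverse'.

forward

Reverse complement (5'→3'): ACTCGATGGGGTCATACGTCGTCACTCCATGTCATCTTCATGGACGCCACATGGATTACTTAATCATTACCA
Frame +1: TGG TAA TGA TTA AGT AAT CCA TGT GGC GTC CAT GAA GAT GAC ATG GAG TGA CGA CGT ATG ACC CCA TCG AGT — ATG at 43, stop TGA at 49 → 9 nt.
Frame +2: GGT AAT GAT TAA GTA ATC CAT GTG GCG TCC ATG AAG ATG ACA TGG AGT GAC GAC GTA TGA CCC CAT CGA — ATG at 32, stop TGA at 59 → 30 nt; ATG at 38, stop TGA at 59 → 24 nt.
Frame +3: GTA ATG ATT AAG TAA TCC ATG TGG CGT CCA TGA AGA TGA CAT GGA GTG ACG ACG TAT GAC CCC ATC GAG — ATG at 6, stop TAA at 15 → 12 nt; ATG at 21, stop TGA at 33 → 15 nt.
Frame -1: ACT CGA TGG GGT CAT ACG TCG TCA CTC CAT GTC ATC TTC ATG GAC GCC ACA TGG ATT ACT TAA TCA TTA CCA — ATG at 40, stop TAA at 61 → 24 nt.
Frame -2: CTC GAT GGG GTC ATA CGT CGT CAC TCC ATG TCA TCT TCA TGG ACG CCA CAT GGA TTA CTT AAT CAT TAC — no ATG→stop ORF.
Frame -3: TCG ATG GGG TCA TAC GTC GTC ACT CCA TGT CAT CTT CAT GGA CGC CAC ATG GAT TAC TTA ATC ATT ACC — no ATG→stop ORF.
Forward-strand max 30 nt; reverse-strand max 24 nt. The forward strand has the longer ORF.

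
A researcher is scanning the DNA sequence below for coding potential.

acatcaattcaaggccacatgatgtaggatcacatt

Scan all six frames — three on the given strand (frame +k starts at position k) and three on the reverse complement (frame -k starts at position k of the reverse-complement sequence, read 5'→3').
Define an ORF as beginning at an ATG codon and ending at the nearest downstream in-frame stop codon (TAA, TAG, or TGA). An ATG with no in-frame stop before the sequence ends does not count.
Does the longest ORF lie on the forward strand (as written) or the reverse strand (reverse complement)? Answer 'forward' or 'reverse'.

Reverse complement (5'→3'): AATGTGATCCTACATCATGTGGCCTTGAATTGATGT
Frame +1: ACA TCA ATT CAA GGC CAC ATG ATG TAG GAT CAC ATT — ATG at 19, stop TAG at 25 → 9 nt; ATG at 22, stop TAG at 25 → 6 nt.
Frame +2: CAT CAA TTC AAG GCC ACA TGA TGT AGG ATC ACA — no ATG→stop ORF.
Frame +3: ATC AAT TCA AGG CCA CAT GAT GTA GGA TCA CAT — no ATG→stop ORF.
Frame -1: AAT GTG ATC CTA CAT CAT GTG GCC TTG AAT TGA TGT — no ATG→stop ORF.
Frame -2: ATG TGA TCC TAC ATC ATG TGG CCT TGA ATT GAT — ATG at 2, stop TGA at 5 → 6 nt; ATG at 17, stop TGA at 26 → 12 nt.
Frame -3: TGT GAT CCT ACA TCA TGT GGC CTT GAA TTG ATG — no ATG→stop ORF.
Forward-strand max 9 nt; reverse-strand max 12 nt. The reverse strand has the longer ORF.

reverse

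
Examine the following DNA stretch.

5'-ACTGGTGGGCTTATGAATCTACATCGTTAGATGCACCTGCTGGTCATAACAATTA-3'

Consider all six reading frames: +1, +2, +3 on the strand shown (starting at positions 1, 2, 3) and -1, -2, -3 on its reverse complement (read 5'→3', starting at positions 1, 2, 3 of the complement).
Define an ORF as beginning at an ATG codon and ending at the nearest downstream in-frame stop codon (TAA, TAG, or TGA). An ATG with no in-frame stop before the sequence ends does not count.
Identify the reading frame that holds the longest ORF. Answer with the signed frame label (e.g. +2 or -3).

Reverse complement (5'→3'): TAATTGTTATGACCAGCAGGTGCATCTAACGATGTAGATTCATAAGCCCACCAGT
Frame +1: ACT GGT GGG CTT ATG AAT CTA CAT CGT TAG ATG CAC CTG CTG GTC ATA ACA ATT — ATG at 13, stop TAG at 28 → 18 nt.
Frame +2: CTG GTG GGC TTA TGA ATC TAC ATC GTT AGA TGC ACC TGC TGG TCA TAA CAA TTA — no ATG→stop ORF.
Frame +3: TGG TGG GCT TAT GAA TCT ACA TCG TTA GAT GCA CCT GCT GGT CAT AAC AAT — no ATG→stop ORF.
Frame -1: TAA TTG TTA TGA CCA GCA GGT GCA TCT AAC GAT GTA GAT TCA TAA GCC CAC CAG — no ATG→stop ORF.
Frame -2: AAT TGT TAT GAC CAG CAG GTG CAT CTA ACG ATG TAG ATT CAT AAG CCC ACC AGT — ATG at 32, stop TAG at 35 → 6 nt.
Frame -3: ATT GTT ATG ACC AGC AGG TGC ATC TAA CGA TGT AGA TTC ATA AGC CCA CCA — ATG at 9, stop TAA at 27 → 21 nt.
Longest ORF is 21 nt in frame -3 (positions 9–29).

-3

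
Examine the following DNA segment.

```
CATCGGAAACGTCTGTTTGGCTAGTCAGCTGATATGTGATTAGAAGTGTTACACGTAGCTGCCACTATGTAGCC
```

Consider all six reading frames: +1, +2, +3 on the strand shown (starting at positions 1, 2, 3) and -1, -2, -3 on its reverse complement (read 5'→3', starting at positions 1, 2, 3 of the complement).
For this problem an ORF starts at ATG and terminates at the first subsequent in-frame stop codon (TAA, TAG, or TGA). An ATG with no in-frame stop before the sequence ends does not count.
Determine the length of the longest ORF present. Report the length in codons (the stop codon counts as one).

Reverse complement (5'→3'): GGCTACATAGTGGCAGCTACGTGTAACACTTCTAATCACATATCAGCTGACTAGCCAAACAGACGTTTCCGATG
Frame +1: CAT CGG AAA CGT CTG TTT GGC TAG TCA GCT GAT ATG TGA TTA GAA GTG TTA CAC GTA GCT GCC ACT ATG TAG — ATG at 34, stop TGA at 37 → 6 nt; ATG at 67, stop TAG at 70 → 6 nt.
Frame +2: ATC GGA AAC GTC TGT TTG GCT AGT CAG CTG ATA TGT GAT TAG AAG TGT TAC ACG TAG CTG CCA CTA TGT AGC — no ATG→stop ORF.
Frame +3: TCG GAA ACG TCT GTT TGG CTA GTC AGC TGA TAT GTG ATT AGA AGT GTT ACA CGT AGC TGC CAC TAT GTA GCC — no ATG→stop ORF.
Frame -1: GGC TAC ATA GTG GCA GCT ACG TGT AAC ACT TCT AAT CAC ATA TCA GCT GAC TAG CCA AAC AGA CGT TTC CGA — no ATG→stop ORF.
Frame -2: GCT ACA TAG TGG CAG CTA CGT GTA ACA CTT CTA ATC ACA TAT CAG CTG ACT AGC CAA ACA GAC GTT TCC GAT — no ATG→stop ORF.
Frame -3: CTA CAT AGT GGC AGC TAC GTG TAA CAC TTC TAA TCA CAT ATC AGC TGA CTA GCC AAA CAG ACG TTT CCG ATG — no ATG→stop ORF.
Longest: frame +1, positions 34–39, 6 nt = 2 codons = 1 aa. → 2 codons.

2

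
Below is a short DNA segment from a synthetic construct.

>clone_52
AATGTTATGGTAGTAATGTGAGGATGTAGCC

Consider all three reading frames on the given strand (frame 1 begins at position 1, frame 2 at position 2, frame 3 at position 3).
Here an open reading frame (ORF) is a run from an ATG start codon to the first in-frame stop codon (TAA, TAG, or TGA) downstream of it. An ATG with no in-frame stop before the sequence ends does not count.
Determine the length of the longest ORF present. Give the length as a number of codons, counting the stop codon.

5

Frame 1: AAT GTT ATG GTA GTA ATG TGA GGA TGT AGC — ATG at 7, stop TGA at 19 → 15 nt; ATG at 16, stop TGA at 19 → 6 nt.
Frame 2: ATG TTA TGG TAG TAA TGT GAG GAT GTA GCC — ATG at 2, stop TAG at 11 → 12 nt.
Frame 3: TGT TAT GGT AGT AAT GTG AGG ATG TAG — ATG at 24, stop TAG at 27 → 6 nt.
Longest: frame 1, positions 7–21, 15 nt = 5 codons = 4 aa. → 5 codons.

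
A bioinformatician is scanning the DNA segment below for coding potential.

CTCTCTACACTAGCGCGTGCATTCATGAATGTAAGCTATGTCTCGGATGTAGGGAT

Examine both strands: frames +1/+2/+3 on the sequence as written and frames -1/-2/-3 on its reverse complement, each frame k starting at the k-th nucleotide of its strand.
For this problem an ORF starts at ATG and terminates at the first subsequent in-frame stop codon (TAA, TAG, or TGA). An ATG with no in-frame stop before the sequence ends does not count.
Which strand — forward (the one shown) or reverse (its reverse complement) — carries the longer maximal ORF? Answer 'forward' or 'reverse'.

reverse

Reverse complement (5'→3'): ATCCCTACATCCGAGACATAGCTTACATTCATGAATGCACGCGCTAGTGTAGAGAG
Frame +1: CTC TCT ACA CTA GCG CGT GCA TTC ATG AAT GTA AGC TAT GTC TCG GAT GTA GGG — no ATG→stop ORF.
Frame +2: TCT CTA CAC TAG CGC GTG CAT TCA TGA ATG TAA GCT ATG TCT CGG ATG TAG GGA — ATG at 29, stop TAA at 32 → 6 nt; ATG at 38, stop TAG at 50 → 15 nt; ATG at 47, stop TAG at 50 → 6 nt.
Frame +3: CTC TAC ACT AGC GCG TGC ATT CAT GAA TGT AAG CTA TGT CTC GGA TGT AGG GAT — no ATG→stop ORF.
Frame -1: ATC CCT ACA TCC GAG ACA TAG CTT ACA TTC ATG AAT GCA CGC GCT AGT GTA GAG — no ATG→stop ORF.
Frame -2: TCC CTA CAT CCG AGA CAT AGC TTA CAT TCA TGA ATG CAC GCG CTA GTG TAG AGA — ATG at 35, stop TAG at 50 → 18 nt.
Frame -3: CCC TAC ATC CGA GAC ATA GCT TAC ATT CAT GAA TGC ACG CGC TAG TGT AGA GAG — no ATG→stop ORF.
Forward-strand max 15 nt; reverse-strand max 18 nt. The reverse strand has the longer ORF.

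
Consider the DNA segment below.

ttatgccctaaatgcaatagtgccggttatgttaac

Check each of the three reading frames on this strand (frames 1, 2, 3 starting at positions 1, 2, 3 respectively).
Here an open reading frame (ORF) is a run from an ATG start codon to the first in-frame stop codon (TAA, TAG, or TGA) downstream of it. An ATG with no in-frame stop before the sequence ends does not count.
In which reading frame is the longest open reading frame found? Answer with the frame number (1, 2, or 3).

Frame 1: TTA TGC CCT AAA TGC AAT AGT GCC GGT TAT GTT AAC — no ATG→stop ORF.
Frame 2: TAT GCC CTA AAT GCA ATA GTG CCG GTT ATG TTA — no ATG→stop ORF.
Frame 3: ATG CCC TAA ATG CAA TAG TGC CGG TTA TGT TAA — ATG at 3, stop TAA at 9 → 9 nt; ATG at 12, stop TAG at 18 → 9 nt.
Longest ORF is 9 nt in frame 3 (positions 3–11).

3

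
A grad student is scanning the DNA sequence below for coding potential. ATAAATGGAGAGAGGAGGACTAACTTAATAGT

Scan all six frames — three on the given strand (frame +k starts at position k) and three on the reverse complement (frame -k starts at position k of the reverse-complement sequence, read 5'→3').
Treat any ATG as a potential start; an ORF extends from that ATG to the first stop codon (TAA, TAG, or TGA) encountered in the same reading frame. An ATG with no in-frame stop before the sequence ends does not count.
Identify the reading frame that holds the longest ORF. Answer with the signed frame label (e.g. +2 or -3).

+2

Reverse complement (5'→3'): ACTATTAAGTTAGTCCTCCTCTCTCCATTTAT
Frame +1: ATA AAT GGA GAG AGG AGG ACT AAC TTA ATA — no ATG→stop ORF.
Frame +2: TAA ATG GAG AGA GGA GGA CTA ACT TAA TAG — ATG at 5, stop TAA at 26 → 24 nt.
Frame +3: AAA TGG AGA GAG GAG GAC TAA CTT AAT AGT — no ATG→stop ORF.
Frame -1: ACT ATT AAG TTA GTC CTC CTC TCT CCA TTT — no ATG→stop ORF.
Frame -2: CTA TTA AGT TAG TCC TCC TCT CTC CAT TTA — no ATG→stop ORF.
Frame -3: TAT TAA GTT AGT CCT CCT CTC TCC ATT TAT — no ATG→stop ORF.
Longest ORF is 24 nt in frame +2 (positions 5–28).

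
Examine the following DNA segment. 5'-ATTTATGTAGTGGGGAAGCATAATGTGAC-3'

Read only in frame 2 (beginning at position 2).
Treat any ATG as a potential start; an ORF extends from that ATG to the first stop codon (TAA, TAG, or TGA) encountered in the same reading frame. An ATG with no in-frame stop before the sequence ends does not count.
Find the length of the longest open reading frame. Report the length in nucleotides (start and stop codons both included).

Frame 2: TTT ATG TAG TGG GGA AGC ATA ATG TGA — ATG at 5, stop TAG at 8 → 6 nt; ATG at 23, stop TGA at 26 → 6 nt.
Longest: frame 2, positions 5–10, 6 nt = 2 codons = 1 aa. → 6 nucleotides.

6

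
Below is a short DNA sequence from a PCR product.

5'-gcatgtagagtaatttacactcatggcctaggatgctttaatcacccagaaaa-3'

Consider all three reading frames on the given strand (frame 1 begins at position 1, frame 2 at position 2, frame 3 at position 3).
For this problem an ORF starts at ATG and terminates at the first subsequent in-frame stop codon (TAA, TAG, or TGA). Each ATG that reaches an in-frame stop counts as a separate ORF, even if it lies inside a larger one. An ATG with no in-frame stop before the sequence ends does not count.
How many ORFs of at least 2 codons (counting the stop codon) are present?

3

Frame 1: GCA TGT AGA GTA ATT TAC ACT CAT GGC CTA GGA TGC TTT AAT CAC CCA GAA — no ATG→stop ORF.
Frame 2: CAT GTA GAG TAA TTT ACA CTC ATG GCC TAG GAT GCT TTA ATC ACC CAG AAA — ATG at 23, stop TAG at 29 → 9 nt.
Frame 3: ATG TAG AGT AAT TTA CAC TCA TGG CCT AGG ATG CTT TAA TCA CCC AGA AAA — ATG at 3, stop TAG at 6 → 6 nt; ATG at 33, stop TAA at 39 → 9 nt.
ORFs ≥ 2 codons: frame 2 23–31 (3 codons), frame 3 3–8 (2 codons), frame 3 33–41 (3 codons). Count = 3.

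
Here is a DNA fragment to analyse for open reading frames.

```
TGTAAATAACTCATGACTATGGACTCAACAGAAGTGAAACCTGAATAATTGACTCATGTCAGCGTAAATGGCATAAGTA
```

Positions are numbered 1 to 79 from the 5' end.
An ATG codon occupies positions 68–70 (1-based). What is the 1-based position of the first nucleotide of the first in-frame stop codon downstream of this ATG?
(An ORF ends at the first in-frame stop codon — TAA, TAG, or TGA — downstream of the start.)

74

Codons from position 68: ATG (68–70), GCA (71–73), TAA (74–76).
TAA is a stop codon; it begins at position 74.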